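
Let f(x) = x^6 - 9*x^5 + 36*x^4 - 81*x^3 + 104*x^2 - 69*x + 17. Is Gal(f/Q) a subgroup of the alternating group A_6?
No

The polynomial is irreducible of degree 6 over Q. Its discriminant is 810448, which is not a perfect square. A Galois group lies in the alternating group exactly when the discriminant is a square in Q, so the Galois group (S_4) is not contained in A_6.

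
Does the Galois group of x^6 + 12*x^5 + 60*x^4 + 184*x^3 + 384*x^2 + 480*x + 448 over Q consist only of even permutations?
The polynomial is irreducible of degree 6 over Q. Its discriminant is -190210142896128, which is not a perfect square. A Galois group lies in the alternating group exactly when the discriminant is a square in Q, so the Galois group (C_3 x S_3) is not contained in A_6.

No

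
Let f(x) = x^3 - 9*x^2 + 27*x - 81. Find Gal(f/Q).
The polynomial is an irreducible cubic over Q and its discriminant is -78732, which is not a perfect square. For an irreducible cubic, a non-square discriminant gives Galois group S_3.

S_3 (order 6)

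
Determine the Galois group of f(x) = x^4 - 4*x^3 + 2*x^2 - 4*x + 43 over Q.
The polynomial is an irreducible quartic over Q and its discriminant is 9750528, which is not a perfect square, so the Galois group is not contained in A_4. The resolvent cubic y^3 - 2*y^2 - 156*y - 360 has exactly one rational root, so the Galois group is C_4 or D_4. The quartic remains irreducible over Q(sqrt(disc)), so the group is D_4.

4T3: D_4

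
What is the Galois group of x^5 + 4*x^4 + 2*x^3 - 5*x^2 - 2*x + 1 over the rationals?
C_5 (order 5)

The polynomial f is an irreducible quintic over Q, so G = Gal(f/Q) is a transitive subgroup of S_5: one of C_5 (5T1, order 5), D_5 (5T2, order 10), F_20 (5T3, order 20), A_5 (5T4, order 60) or S_5 (5T5, order 120). The discriminant of f is 14641 = 121^2, a perfect square, so G is contained in A_5. The transitive groups of degree 5 contained in A_5 are: C_5 (5T1, order 5), D_5 (5T2, order 10), A_5 (5T4, order 60). By Dedekind's theorem, for a prime p not dividing disc(f) the degrees of the irreducible factors of f mod p form the cycle type of an element of G. Factoring f modulo the 14 such primes p <= 47 (skipping 11, which divides the discriminant), each new pattern first appears at: mod 2: f = (x^5 + x^2 + 1), pattern 5; mod 23: f = (x + 5)(x + 7)(x + 11)(x + 12)(x + 15), pattern 1+1+1+1+1. No other pattern occurs in this range, so the set of observed cycle types is {5, 1+1+1+1+1}. The candidates containing elements of all these cycle types are C_5 (5T1) of order 5, D_5 (5T2) of order 10, A_5 (5T4) of order 60; the others are excluded. The observed types are precisely the cycle types that occur in C_5 (5T1). Each of the other remaining candidates has further cycle types, and by the Chebotarev density theorem the matching factorization patterns would occur for a proportion of primes equal to their share of the group: D_5 (5T2) additionally contains elements of type 2+2+1 (5 of its 10 elements, about 50% of primes); A_5 (5T4) additionally contains elements of type 3+1+1, 2+2+1 (35 of its 60 elements, about 58% of primes). None of the 14 primes tested shows any such pattern (for each of these groups the chance of that is below 10^-4), which rules them out. Hence G = C_5 (5T1), of order 5.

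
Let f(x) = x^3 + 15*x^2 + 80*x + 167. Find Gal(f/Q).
The polynomial is an irreducible cubic over Q and its discriminant is -8303, which is not a perfect square. For an irreducible cubic, a non-square discriminant gives Galois group S_3.

3T2: S_3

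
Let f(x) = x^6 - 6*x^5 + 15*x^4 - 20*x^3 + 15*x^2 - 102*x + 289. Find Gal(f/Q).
The polynomial f is an irreducible sextic over Q, so G = Gal(f/Q) is one of the 16 transitive subgroups 6T1, ..., 6T16 of S_6. The discriminant of f is -9727331052552192, which is not a perfect square, so G is not contained in A_6. The transitive groups of degree 6 not contained in A_6 are: C_6 (6T1, order 6), S_3 (6T2, order 6), D_6 (6T3, order 12), C_3 x S_3 (6T5, order 18), A_4 x C_2 (6T6, order 24), S_4 (6T8, order 24), S_3 x S_3 (6T9, order 36), S_4 x C_2 (6T11, order 48), (S_3 x S_3) : C_2 (6T13, order 72), PGL(2,5) (6T14, order 120), S_6 (6T16, order 720). By Dedekind's theorem, for a prime p not dividing disc(f) the degrees of the irreducible factors of f mod p form the cycle type of an element of G. Factoring f modulo the 27 such primes p <= 127 (skipping 2, 3, 17, 43, which divide the discriminant), each new pattern first appears at: mod 5: f = (x^6 + 4x^5 + 3x + 4), pattern 6; mod 7: f = (x + 1)(x^2 + 6x + 3)(x^3 + x^2 + 6x + 3), pattern 3+2+1; mod 11: f = (x^2 + 5x + 2)(x^4 + 2x^2 + 3x + 7), pattern 4+2; mod 13: f = (x + 2)(x + 5)(x^2 + 4x + 6)(x^2 + 9x + 2), pattern 2+2+1+1; mod 61: f = (x + 18)(x + 40)(x + 52)(x + 56)(x^2 + 11x + 5), pattern 2+1+1+1+1; mod 97: f = (x + 72)(x + 76)(x + 95)(x^3 + 42x^2 + 56x + 17), pattern 3+1+1+1; mod 113: f = (x^2 + 21x + 59)(x^2 + 96x + 78)(x^2 + 103x + 49), pattern 2+2+2; mod 127: f = (x^3 + 46x^2 + 104x + 17)(x^3 + 75x^2 + 17x + 17), pattern 3+3. No other pattern occurs in this range, so the set of observed cycle types is {6, 3+2+1, 4+2, 2+2+1+1, 2+1+1+1+1, 3+1+1+1, 2+2+2, 3+3}. The candidates containing elements of all these cycle types are (S_3 x S_3) : C_2 (6T13) of order 72, S_6 (6T16) of order 720; the others are excluded. The observed types are precisely the cycle types that occur in (S_3 x S_3) : C_2 (6T13) (apart from the identity). Each of the other remaining candidates has further cycle types, and by the Chebotarev density theorem the matching factorization patterns would occur for a proportion of primes equal to their share of the group: S_6 (6T16) additionally contains elements of type 5+1, 4+1+1 (234 of its 720 elements, about 32% of primes). None of the 27 primes tested shows any such pattern (for each of these groups the chance of that is below 10^-4), which rules them out. Hence G = (S_3 x S_3) : C_2 (6T13), of order 72.

(S_3 x S_3) : C_2 (order 72)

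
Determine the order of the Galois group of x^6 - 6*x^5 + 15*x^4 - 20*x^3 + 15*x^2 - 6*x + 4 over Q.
The degree of the splitting field over Q equals the order of the Galois group, so first determine the group. The polynomial f is an irreducible sextic over Q, so G = Gal(f/Q) is one of the 16 transitive subgroups 6T1, ..., 6T16 of S_6. The discriminant of f is -11337408, which is not a perfect square, so G is not contained in A_6. The transitive groups of degree 6 not contained in A_6 are: C_6 (6T1, order 6), S_3 (6T2, order 6), D_6 (6T3, order 12), C_3 x S_3 (6T5, order 18), A_4 x C_2 (6T6, order 24), S_4 (6T8, order 24), S_3 x S_3 (6T9, order 36), S_4 x C_2 (6T11, order 48), (S_3 x S_3) : C_2 (6T13, order 72), PGL(2,5) (6T14, order 120), S_6 (6T16, order 720). By Dedekind's theorem, for a prime p not dividing disc(f) the degrees of the irreducible factors of f mod p form the cycle type of an element of G. Factoring f modulo the 23 such primes p <= 97 (skipping 2, 3, which divide the discriminant), each new pattern first appears at: mod 5: f = (x^2 + 2x + 4)(x^2 + 3x + 3)(x^2 + 4x + 2), pattern 2+2+2; mod 7: f = (x^3 + 4x^2 + 3x + 1)(x^3 + 4x^2 + 3x + 4), pattern 3+3; mod 61: f = (x + 2)(x + 18)(x + 21)(x + 38)(x + 41)(x + 57), pattern 1+1+1+1+1+1. No other pattern occurs in this range, so the set of observed cycle types is {2+2+2, 3+3, 1+1+1+1+1+1}. The candidates containing elements of all these cycle types are C_6 (6T1) of order 6, S_3 (6T2) of order 6, D_6 (6T3) of order 12, C_3 x S_3 (6T5) of order 18, A_4 x C_2 (6T6) of order 24, S_4 (6T8) of order 24, S_3 x S_3 (6T9) of order 36, S_4 x C_2 (6T11) of order 48, (S_3 x S_3) : C_2 (6T13) of order 72, PGL(2,5) (6T14) of order 120, S_6 (6T16) of order 720; the others are excluded. The observed types are precisely the cycle types that occur in S_3 (6T2). Each of the other remaining candidates has further cycle types, and by the Chebotarev density theorem the matching factorization patterns would occur for a proportion of primes equal to their share of the group: C_6 (6T1) additionally contains elements of type 6 (2 of its 6 elements, about 33% of primes); D_6 (6T3) additionally contains elements of type 6, 2+2+1+1 (5 of its 12 elements, about 42% of primes); C_3 x S_3 (6T5) additionally contains elements of type 6, 3+1+1+1 (10 of its 18 elements, about 56% of primes); A_4 x C_2 (6T6) additionally contains elements of type 6, 2+2+1+1, 2+1+1+1+1 (14 of its 24 elements, about 58% of primes); S_4 (6T8) additionally contains elements of type 4+1+1, 2+2+1+1 (9 of its 24 elements, about 38% of primes); S_3 x S_3 (6T9) additionally contains elements of type 6, 3+1+1+1, 2+2+1+1 (25 of its 36 elements, about 69% of primes); S_4 x C_2 (6T11) additionally contains elements of type 6, 4+2, 4+1+1, 2+2+1+1, 2+1+1+1+1 (32 of its 48 elements, about 67% of primes); (S_3 x S_3) : C_2 (6T13) additionally contains elements of type 6, 4+2, 3+2+1, 3+1+1+1, 2+2+1+1, 2+1+1+1+1 (61 of its 72 elements, about 85% of primes); PGL(2,5) (6T14) additionally contains elements of type 6, 5+1, 4+1+1, 2+2+1+1 (89 of its 120 elements, about 74% of primes); S_6 (6T16) additionally contains elements of type 6, 5+1, 4+2, 4+1+1, 3+2+1, 3+1+1+1, 2+2+1+1, 2+1+1+1+1 (664 of its 720 elements, about 92% of primes). None of the 23 primes tested shows any such pattern (for each of these groups the chance of that is below 10^-4), which rules them out. Hence G = S_3 (6T2), of order 6. The Galois group S_3 (6T2) has order 6, so the splitting field has degree 6 over Q.

6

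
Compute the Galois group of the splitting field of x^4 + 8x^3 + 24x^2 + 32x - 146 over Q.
D_4

The polynomial is an irreducible quartic over Q and its discriminant is -1088391168, which is not a perfect square, so the Galois group is not contained in A_4. The resolvent cubic y^3 - 24*y^2 + 840*y - 5696 has exactly one rational root, so the Galois group is C_4 or D_4. The quartic remains irreducible over Q(sqrt(disc)), so the group is D_4.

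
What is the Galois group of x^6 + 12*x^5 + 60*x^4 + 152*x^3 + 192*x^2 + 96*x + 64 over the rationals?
The polynomial f is an irreducible sextic over Q, so G = Gal(f/Q) is one of the 16 transitive subgroups 6T1, ..., 6T16 of S_6. The discriminant of f is -21134460321792, which is not a perfect square, so G is not contained in A_6. The transitive groups of degree 6 not contained in A_6 are: C_6 (6T1, order 6), S_3 (6T2, order 6), D_6 (6T3, order 12), C_3 x S_3 (6T5, order 18), A_4 x C_2 (6T6, order 24), S_4 (6T8, order 24), S_3 x S_3 (6T9, order 36), S_4 x C_2 (6T11, order 48), (S_3 x S_3) : C_2 (6T13, order 72), PGL(2,5) (6T14, order 120), S_6 (6T16, order 720). By Dedekind's theorem, for a prime p not dividing disc(f) the degrees of the irreducible factors of f mod p form the cycle type of an element of G. Factoring f modulo the 37 such primes p <= 167 (skipping 2, 3, which divide the discriminant), each new pattern first appears at: mod 5: f = (x^6 + 2x^5 + 2x^3 + 2x^2 + x + 4), pattern 6; mod 7: f = (x^3 + 6x^2 + 5x + 3)(x^3 + 6x^2 + 5x + 5), pattern 3+3; mod 17: f = (x^2 + x + 2)(x^2 + 13x + 9)(x^2 + 15x + 13), pattern 2+2+2; mod 19: f = (x + 1)(x + 10)(x + 12)(x + 14)(x + 15)(x + 17), pattern 1+1+1+1+1+1. No other pattern occurs in this range, so the set of observed cycle types is {6, 3+3, 2+2+2, 1+1+1+1+1+1}. The candidates containing elements of all these cycle types are C_6 (6T1) of order 6, D_6 (6T3) of order 12, C_3 x S_3 (6T5) of order 18, A_4 x C_2 (6T6) of order 24, S_3 x S_3 (6T9) of order 36, S_4 x C_2 (6T11) of order 48, (S_3 x S_3) : C_2 (6T13) of order 72, PGL(2,5) (6T14) of order 120, S_6 (6T16) of order 720; the others are excluded. The observed types are precisely the cycle types that occur in C_6 (6T1). Each of the other remaining candidates has further cycle types, and by the Chebotarev density theorem the matching factorization patterns would occur for a proportion of primes equal to their share of the group: D_6 (6T3) additionally contains elements of type 2+2+1+1 (3 of its 12 elements, about 25% of primes); C_3 x S_3 (6T5) additionally contains elements of type 3+1+1+1 (4 of its 18 elements, about 22% of primes); A_4 x C_2 (6T6) additionally contains elements of type 2+2+1+1, 2+1+1+1+1 (6 of its 24 elements, about 25% of primes); S_3 x S_3 (6T9) additionally contains elements of type 3+1+1+1, 2+2+1+1 (13 of its 36 elements, about 36% of primes); S_4 x C_2 (6T11) additionally contains elements of type 4+2, 4+1+1, 2+2+1+1, 2+1+1+1+1 (24 of its 48 elements, about 50% of primes); (S_3 x S_3) : C_2 (6T13) additionally contains elements of type 4+2, 3+2+1, 3+1+1+1, 2+2+1+1, 2+1+1+1+1 (49 of its 72 elements, about 68% of primes); PGL(2,5) (6T14) additionally contains elements of type 5+1, 4+1+1, 2+2+1+1 (69 of its 120 elements, about 58% of primes); S_6 (6T16) additionally contains elements of type 5+1, 4+2, 4+1+1, 3+2+1, 3+1+1+1, 2+2+1+1, 2+1+1+1+1 (544 of its 720 elements, about 76% of primes). None of the 37 primes tested shows any such pattern (for each of these groups the chance of that is below 10^-4), which rules them out. Hence G = C_6 (6T1), of order 6.

C_6 (order 6)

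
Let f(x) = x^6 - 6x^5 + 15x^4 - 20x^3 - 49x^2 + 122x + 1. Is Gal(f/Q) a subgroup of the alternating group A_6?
No

The polynomial is irreducible of degree 6 over Q. Its discriminant is -3603718079512576, which is not a perfect square. A Galois group lies in the alternating group exactly when the discriminant is a square in Q, so the Galois group (S_4 x C_2) is not contained in A_6.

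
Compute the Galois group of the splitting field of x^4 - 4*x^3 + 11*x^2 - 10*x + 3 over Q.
The polynomial is an irreducible quartic over Q and its discriminant is 3664, which is not a perfect square, so the Galois group is not contained in A_4. The resolvent cubic y^3 - 11*y^2 + 28*y - 16 is irreducible over Q. An irreducible resolvent with non-square discriminant gives S_4.

S_4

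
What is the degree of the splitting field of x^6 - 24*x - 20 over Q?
360

The degree of the splitting field over Q equals the order of the Galois group, so first determine the group. The polynomial f is an irreducible sextic over Q, so G = Gal(f/Q) is one of the 16 transitive subgroups 6T1, ..., 6T16 of S_6. The discriminant of f is 746496000000 = 864000^2, a perfect square, so G is contained in A_6. The transitive groups of degree 6 contained in A_6 are: A_4 (6T4, order 12), S_4 (6T7, order 24), (C_3 x C_3) : C_4 (6T10, order 36), PSL(2,5) (6T12, order 60), A_6 (6T15, order 360). By Dedekind's theorem, for a prime p not dividing disc(f) the degrees of the irreducible factors of f mod p form the cycle type of an element of G. Factoring f modulo the 6 such primes p <= 23 (skipping 2, 3, 5, which divide the discriminant), each new pattern first appears at: mod 7: f = (x + 4)(x^5 + 3x^4 + 2x^3 + 6x^2 + 4x + 2), pattern 5+1; mod 23: f = (x + 2)(x + 11)(x + 16)(x^3 + 17x^2 + 13x + 7), pattern 3+1+1+1. No other pattern occurs in this range, so the set of observed cycle types is {5+1, 3+1+1+1}. Among the candidates above, the only group containing elements of all these cycle types is A_6 (6T15) — each of A_4 (6T4), S_4 (6T7), (C_3 x C_3) : C_4 (6T10), PSL(2,5) (6T12) lacks at least one of them. Hence G = A_6 (6T15), of order 360. The Galois group A_6 (6T15) has order 360, so the splitting field has degree 360 over Q.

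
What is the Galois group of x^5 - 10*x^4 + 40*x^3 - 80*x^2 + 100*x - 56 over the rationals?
A_5, the alternating group on 5 letters

The polynomial f is an irreducible quintic over Q, so G = Gal(f/Q) is a transitive subgroup of S_5: one of C_5 (5T1, order 5), D_5 (5T2, order 10), F_20 (5T3, order 20), A_5 (5T4, order 60) or S_5 (5T5, order 120). The discriminant of f is 1024000000 = 32000^2, a perfect square, so G is contained in A_5. The transitive groups of degree 5 contained in A_5 are: C_5 (5T1, order 5), D_5 (5T2, order 10), A_5 (5T4, order 60). By Dedekind's theorem, for a prime p not dividing disc(f) the degrees of the irreducible factors of f mod p form the cycle type of an element of G. Factoring f modulo the 2 such primes p <= 7 (skipping 2, 5, which divide the discriminant), each new pattern first appears at: mod 3: f = (x^5 + 2x^4 + x^3 + x^2 + x + 1), pattern 5; mod 7: f = (x)(x + 1)(x^3 + 3x^2 + 2x + 2), pattern 3+1+1. No other pattern occurs in this range, so the set of observed cycle types is {5, 3+1+1}. Among the candidates above, the only group containing elements of all these cycle types is A_5 (5T4) — each of C_5 (5T1), D_5 (5T2) lacks at least one of them. Hence G = A_5 (5T4), of order 60.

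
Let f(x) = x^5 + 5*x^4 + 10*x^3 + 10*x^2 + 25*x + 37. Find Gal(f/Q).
The polynomial f is an irreducible quintic over Q, so G = Gal(f/Q) is a transitive subgroup of S_5: one of C_5 (5T1, order 5), D_5 (5T2, order 10), F_20 (5T3, order 20), A_5 (5T4, order 60) or S_5 (5T5, order 120). The discriminant of f is 1024000000 = 32000^2, a perfect square, so G is contained in A_5. The transitive groups of degree 5 contained in A_5 are: C_5 (5T1, order 5), D_5 (5T2, order 10), A_5 (5T4, order 60). By Dedekind's theorem, for a prime p not dividing disc(f) the degrees of the irreducible factors of f mod p form the cycle type of an element of G. Factoring f modulo the 2 such primes p <= 7 (skipping 2, 5, which divide the discriminant), each new pattern first appears at: mod 3: f = (x^5 + 2x^4 + x^3 + x^2 + x + 1), pattern 5; mod 7: f = (x + 3)(x + 4)(x^3 + 5x^2 + 5x + 6), pattern 3+1+1. No other pattern occurs in this range, so the set of observed cycle types is {5, 3+1+1}. Among the candidates above, the only group containing elements of all these cycle types is A_5 (5T4) — each of C_5 (5T1), D_5 (5T2) lacks at least one of them. Hence G = A_5 (5T4), of order 60.

A_5 (order 60)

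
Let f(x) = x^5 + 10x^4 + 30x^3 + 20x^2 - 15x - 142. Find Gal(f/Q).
D_5 (also written D5)

The polynomial f is an irreducible quintic over Q, so G = Gal(f/Q) is a transitive subgroup of S_5: one of C_5 (5T1, order 5), D_5 (5T2, order 10), F_20 (5T3, order 20), A_5 (5T4, order 60) or S_5 (5T5, order 120). The discriminant of f is 1327104000000 = 1152000^2, a perfect square, so G is contained in A_5. The transitive groups of degree 5 contained in A_5 are: C_5 (5T1, order 5), D_5 (5T2, order 10), A_5 (5T4, order 60). By Dedekind's theorem, for a prime p not dividing disc(f) the degrees of the irreducible factors of f mod p form the cycle type of an element of G. Factoring f modulo the 23 such primes p <= 101 (skipping 2, 3, 5, which divide the discriminant), each new pattern first appears at: mod 7: f = (x^5 + 3x^4 + 2x^3 + 6x^2 + 6x + 5), pattern 5; mod 17: f = (x + 15)(x^2 + 5x + 8)(x^2 + 7x + 11), pattern 2+2+1. No other pattern occurs in this range, so the set of observed cycle types is {5, 2+2+1}. The candidates containing elements of all these cycle types are D_5 (5T2) of order 10, A_5 (5T4) of order 60; the others are excluded. The observed types are precisely the cycle types that occur in D_5 (5T2) (apart from the identity). Each of the other remaining candidates has further cycle types, and by the Chebotarev density theorem the matching factorization patterns would occur for a proportion of primes equal to their share of the group: A_5 (5T4) additionally contains elements of type 3+1+1 (20 of its 60 elements, about 33% of primes). None of the 23 primes tested shows any such pattern (for each of these groups the chance of that is below 10^-4), which rules them out. Hence G = D_5 (5T2), of order 10.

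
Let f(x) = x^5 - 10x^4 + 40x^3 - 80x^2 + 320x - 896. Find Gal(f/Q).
F_20 (order 20)

The polynomial f is an irreducible quintic over Q, so G = Gal(f/Q) is a transitive subgroup of S_5: one of C_5 (5T1, order 5), D_5 (5T2, order 10), F_20 (5T3, order 20), A_5 (5T4, order 60) or S_5 (5T5, order 120). The discriminant of f is 271790899200000, which is not a perfect square, so G is not contained in A_5. The transitive groups of degree 5 not contained in A_5 are: F_20 (5T3, order 20), S_5 (5T5, order 120). By Dedekind's theorem, for a prime p not dividing disc(f) the degrees of the irreducible factors of f mod p form the cycle type of an element of G. Factoring f modulo the 18 such primes p <= 73 (skipping 2, 3, 5, which divide the discriminant), each new pattern first appears at: mod 7: f = (x)(x^4 + 4x^3 + 5x^2 + 4x + 5), pattern 4+1; mod 11: f = (x + 8)(x^2 + x + 8)(x^2 + 3x + 8), pattern 2+2+1; mod 19: f = (x^5 + 9x^4 + 2x^3 + 15x^2 + 16x + 16), pattern 5. No other pattern occurs in this range, so the set of observed cycle types is {4+1, 2+2+1, 5}. The candidates containing elements of all these cycle types are F_20 (5T3) of order 20, S_5 (5T5) of order 120; the others are excluded. The observed types are precisely the cycle types that occur in F_20 (5T3) (apart from the identity). Each of the other remaining candidates has further cycle types, and by the Chebotarev density theorem the matching factorization patterns would occur for a proportion of primes equal to their share of the group: S_5 (5T5) additionally contains elements of type 3+2, 3+1+1, 2+1+1+1 (50 of its 120 elements, about 42% of primes). None of the 18 primes tested shows any such pattern (for each of these groups the chance of that is below 10^-4), which rules them out. Hence G = F_20 (5T3), of order 20.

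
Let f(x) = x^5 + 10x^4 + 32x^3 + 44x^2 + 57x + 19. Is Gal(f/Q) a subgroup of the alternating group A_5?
No

The polynomial is irreducible of degree 5 over Q. Its discriminant is 461338069, which is not a perfect square. A Galois group lies in the alternating group exactly when the discriminant is a square in Q, so the Galois group (S_5) is not contained in A_5.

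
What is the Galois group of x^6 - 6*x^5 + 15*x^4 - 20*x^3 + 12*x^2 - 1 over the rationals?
The polynomial f is an irreducible sextic over Q, so G = Gal(f/Q) is one of the 16 transitive subgroups 6T1, ..., 6T16 of S_6. The discriminant of f is -419904, which is not a perfect square, so G is not contained in A_6. The transitive groups of degree 6 not contained in A_6 are: C_6 (6T1, order 6), S_3 (6T2, order 6), D_6 (6T3, order 12), C_3 x S_3 (6T5, order 18), A_4 x C_2 (6T6, order 24), S_4 (6T8, order 24), S_3 x S_3 (6T9, order 36), S_4 x C_2 (6T11, order 48), (S_3 x S_3) : C_2 (6T13, order 72), PGL(2,5) (6T14, order 120), S_6 (6T16, order 720). By Dedekind's theorem, for a prime p not dividing disc(f) the degrees of the irreducible factors of f mod p form the cycle type of an element of G. Factoring f modulo the 33 such primes p <= 149 (skipping 2, 3, which divide the discriminant), each new pattern first appears at: mod 5: f = (x^3 + 4x + 2)(x^3 + 4x^2 + x + 2), pattern 3+3; mod 7: f = (x^6 + x^5 + x^4 + x^3 + 5x^2 + 6), pattern 6; mod 17: f = (x + 7)(x + 8)(x^2 + 15x + 4)(x^2 + 15x + 11), pattern 2+2+1+1; mod 19: f = (x + 2)(x + 7)(x + 10)(x + 15)(x^2 + 17x + 17), pattern 2+1+1+1+1; mod 71: f = (x^2 + 69x + 17)(x^2 + 69x + 26)(x^2 + 69x + 31), pattern 2+2+2. No other pattern occurs in this range, so the set of observed cycle types is {3+3, 6, 2+2+1+1, 2+1+1+1+1, 2+2+2}. The candidates containing elements of all these cycle types are A_4 x C_2 (6T6) of order 24, S_4 x C_2 (6T11) of order 48, (S_3 x S_3) : C_2 (6T13) of order 72, S_6 (6T16) of order 720; the others are excluded. The observed types are precisely the cycle types that occur in A_4 x C_2 (6T6) (apart from the identity). Each of the other remaining candidates has further cycle types, and by the Chebotarev density theorem the matching factorization patterns would occur for a proportion of primes equal to their share of the group: S_4 x C_2 (6T11) additionally contains elements of type 4+2, 4+1+1 (12 of its 48 elements, about 25% of primes); (S_3 x S_3) : C_2 (6T13) additionally contains elements of type 4+2, 3+2+1, 3+1+1+1 (34 of its 72 elements, about 47% of primes); S_6 (6T16) additionally contains elements of type 5+1, 4+2, 4+1+1, 3+2+1, 3+1+1+1 (484 of its 720 elements, about 67% of primes). None of the 33 primes tested shows any such pattern (for each of these groups the chance of that is below 10^-4), which rules them out. Hence G = A_4 x C_2 (6T6), of order 24.

A_4 x C_2 (order 24)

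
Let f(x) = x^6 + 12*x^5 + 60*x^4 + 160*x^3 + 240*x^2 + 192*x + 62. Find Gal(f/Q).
D_6 (order 12)

The polynomial f is an irreducible sextic over Q, so G = Gal(f/Q) is one of the 16 transitive subgroups 6T1, ..., 6T16 of S_6. The discriminant of f is 1492992, which is not a perfect square, so G is not contained in A_6. The transitive groups of degree 6 not contained in A_6 are: C_6 (6T1, order 6), S_3 (6T2, order 6), D_6 (6T3, order 12), C_3 x S_3 (6T5, order 18), A_4 x C_2 (6T6, order 24), S_4 (6T8, order 24), S_3 x S_3 (6T9, order 36), S_4 x C_2 (6T11, order 48), (S_3 x S_3) : C_2 (6T13, order 72), PGL(2,5) (6T14, order 120), S_6 (6T16, order 720). By Dedekind's theorem, for a prime p not dividing disc(f) the degrees of the irreducible factors of f mod p form the cycle type of an element of G. Factoring f modulo the 79 such primes p <= 419 (skipping 2, 3, which divide the discriminant), each new pattern first appears at: mod 5: f = (x^2 + 3)(x^2 + 3x + 4)(x^2 + 4x + 1), pattern 2+2+2; mod 7: f = (x^3 + 6x^2 + 5x + 4)(x^3 + 6x^2 + 5x + 5), pattern 3+3; mod 13: f = (x^6 + 12x^5 + 8x^4 + 4x^3 + 6x^2 + 10x + 10), pattern 6; mod 17: f = (x + 7)(x + 14)(x^2 + 9x + 5)(x^2 + 16x + 2), pattern 2+2+1+1; mod 31: f = (x)(x + 4)(x + 12)(x + 14)(x + 21)(x + 23), pattern 1+1+1+1+1+1. No other pattern occurs in this range, so the set of observed cycle types is {2+2+2, 3+3, 6, 2+2+1+1, 1+1+1+1+1+1}. The candidates containing elements of all these cycle types are D_6 (6T3) of order 12, A_4 x C_2 (6T6) of order 24, S_3 x S_3 (6T9) of order 36, S_4 x C_2 (6T11) of order 48, (S_3 x S_3) : C_2 (6T13) of order 72, PGL(2,5) (6T14) of order 120, S_6 (6T16) of order 720; the others are excluded. The observed types are precisely the cycle types that occur in D_6 (6T3). Each of the other remaining candidates has further cycle types, and by the Chebotarev density theorem the matching factorization patterns would occur for a proportion of primes equal to their share of the group: A_4 x C_2 (6T6) additionally contains elements of type 2+1+1+1+1 (3 of its 24 elements, about 12% of primes); S_3 x S_3 (6T9) additionally contains elements of type 3+1+1+1 (4 of its 36 elements, about 11% of primes); S_4 x C_2 (6T11) additionally contains elements of type 4+2, 4+1+1, 2+1+1+1+1 (15 of its 48 elements, about 31% of primes); (S_3 x S_3) : C_2 (6T13) additionally contains elements of type 4+2, 3+2+1, 3+1+1+1, 2+1+1+1+1 (40 of its 72 elements, about 56% of primes); PGL(2,5) (6T14) additionally contains elements of type 5+1, 4+1+1 (54 of its 120 elements, about 45% of primes); S_6 (6T16) additionally contains elements of type 5+1, 4+2, 4+1+1, 3+2+1, 3+1+1+1, 2+1+1+1+1 (499 of its 720 elements, about 69% of primes). None of the 79 primes tested shows any such pattern (for each of these groups the chance of that is below 10^-4), which rules them out. Hence G = D_6 (6T3), of order 12.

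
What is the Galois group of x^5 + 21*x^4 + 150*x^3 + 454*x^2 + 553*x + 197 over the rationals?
The polynomial f is an irreducible quintic over Q, so G = Gal(f/Q) is a transitive subgroup of S_5: one of C_5 (5T1, order 5), D_5 (5T2, order 10), F_20 (5T3, order 20), A_5 (5T4, order 60) or S_5 (5T5, order 120). The discriminant of f is 15352201216 = 123904^2, a perfect square, so G is contained in A_5. The transitive groups of degree 5 contained in A_5 are: C_5 (5T1, order 5), D_5 (5T2, order 10), A_5 (5T4, order 60). By Dedekind's theorem, for a prime p not dividing disc(f) the degrees of the irreducible factors of f mod p form the cycle type of an element of G. Factoring f modulo the 14 such primes p <= 53 (skipping 2, 11, which divide the discriminant), each new pattern first appears at: mod 3: f = (x^5 + x^2 + x + 2), pattern 5; mod 23: f = (x + 7)(x + 12)(x + 14)(x + 16)(x + 18), pattern 1+1+1+1+1. No other pattern occurs in this range, so the set of observed cycle types is {5, 1+1+1+1+1}. The candidates containing elements of all these cycle types are C_5 (5T1) of order 5, D_5 (5T2) of order 10, A_5 (5T4) of order 60; the others are excluded. The observed types are precisely the cycle types that occur in C_5 (5T1). Each of the other remaining candidates has further cycle types, and by the Chebotarev density theorem the matching factorization patterns would occur for a proportion of primes equal to their share of the group: D_5 (5T2) additionally contains elements of type 2+2+1 (5 of its 10 elements, about 50% of primes); A_5 (5T4) additionally contains elements of type 3+1+1, 2+2+1 (35 of its 60 elements, about 58% of primes). None of the 14 primes tested shows any such pattern (for each of these groups the chance of that is below 10^-4), which rules them out. Hence G = C_5 (5T1), of order 5.

C_5 (order 5)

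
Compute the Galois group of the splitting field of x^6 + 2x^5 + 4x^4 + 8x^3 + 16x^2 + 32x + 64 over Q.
C_6

The polynomial f is an irreducible sextic over Q, so G = Gal(f/Q) is one of the 16 transitive subgroups 6T1, ..., 6T16 of S_6. The discriminant of f is -18046378835968, which is not a perfect square, so G is not contained in A_6. The transitive groups of degree 6 not contained in A_6 are: C_6 (6T1, order 6), S_3 (6T2, order 6), D_6 (6T3, order 12), C_3 x S_3 (6T5, order 18), A_4 x C_2 (6T6, order 24), S_4 (6T8, order 24), S_3 x S_3 (6T9, order 36), S_4 x C_2 (6T11, order 48), (S_3 x S_3) : C_2 (6T13, order 72), PGL(2,5) (6T14, order 120), S_6 (6T16, order 720). By Dedekind's theorem, for a prime p not dividing disc(f) the degrees of the irreducible factors of f mod p form the cycle type of an element of G. Factoring f modulo the 37 such primes p <= 167 (skipping 2, 7, which divide the discriminant), each new pattern first appears at: mod 3: f = (x^6 + 2x^5 + x^4 + 2x^3 + x^2 + 2x + 1), pattern 6; mod 11: f = (x^3 + 3x^2 + 2x + 3)(x^3 + 10x^2 + 5x + 3), pattern 3+3; mod 13: f = (x^2 + 6x + 4)(x^2 + 10x + 4)(x^2 + 12x + 4), pattern 2+2+2; mod 29: f = (x + 8)(x + 10)(x + 12)(x + 15)(x + 18)(x + 26), pattern 1+1+1+1+1+1. No other pattern occurs in this range, so the set of observed cycle types is {6, 3+3, 2+2+2, 1+1+1+1+1+1}. The candidates containing elements of all these cycle types are C_6 (6T1) of order 6, D_6 (6T3) of order 12, C_3 x S_3 (6T5) of order 18, A_4 x C_2 (6T6) of order 24, S_3 x S_3 (6T9) of order 36, S_4 x C_2 (6T11) of order 48, (S_3 x S_3) : C_2 (6T13) of order 72, PGL(2,5) (6T14) of order 120, S_6 (6T16) of order 720; the others are excluded. The observed types are precisely the cycle types that occur in C_6 (6T1). Each of the other remaining candidates has further cycle types, and by the Chebotarev density theorem the matching factorization patterns would occur for a proportion of primes equal to their share of the group: D_6 (6T3) additionally contains elements of type 2+2+1+1 (3 of its 12 elements, about 25% of primes); C_3 x S_3 (6T5) additionally contains elements of type 3+1+1+1 (4 of its 18 elements, about 22% of primes); A_4 x C_2 (6T6) additionally contains elements of type 2+2+1+1, 2+1+1+1+1 (6 of its 24 elements, about 25% of primes); S_3 x S_3 (6T9) additionally contains elements of type 3+1+1+1, 2+2+1+1 (13 of its 36 elements, about 36% of primes); S_4 x C_2 (6T11) additionally contains elements of type 4+2, 4+1+1, 2+2+1+1, 2+1+1+1+1 (24 of its 48 elements, about 50% of primes); (S_3 x S_3) : C_2 (6T13) additionally contains elements of type 4+2, 3+2+1, 3+1+1+1, 2+2+1+1, 2+1+1+1+1 (49 of its 72 elements, about 68% of primes); PGL(2,5) (6T14) additionally contains elements of type 5+1, 4+1+1, 2+2+1+1 (69 of its 120 elements, about 58% of primes); S_6 (6T16) additionally contains elements of type 5+1, 4+2, 4+1+1, 3+2+1, 3+1+1+1, 2+2+1+1, 2+1+1+1+1 (544 of its 720 elements, about 76% of primes). None of the 37 primes tested shows any such pattern (for each of these groups the chance of that is below 10^-4), which rules them out. Hence G = C_6 (6T1), of order 6.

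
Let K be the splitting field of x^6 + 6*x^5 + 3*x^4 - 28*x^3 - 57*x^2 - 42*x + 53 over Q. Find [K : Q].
The degree of the splitting field over Q equals the order of the Galois group, so first determine the group. The polynomial f is an irreducible sextic over Q, so G = Gal(f/Q) is one of the 16 transitive subgroups 6T1, ..., 6T16 of S_6. The discriminant of f is -450868486864896, which is not a perfect square, so G is not contained in A_6. The transitive groups of degree 6 not contained in A_6 are: C_6 (6T1, order 6), S_3 (6T2, order 6), D_6 (6T3, order 12), C_3 x S_3 (6T5, order 18), A_4 x C_2 (6T6, order 24), S_4 (6T8, order 24), S_3 x S_3 (6T9, order 36), S_4 x C_2 (6T11, order 48), (S_3 x S_3) : C_2 (6T13, order 72), PGL(2,5) (6T14, order 120), S_6 (6T16, order 720). By Dedekind's theorem, for a prime p not dividing disc(f) the degrees of the irreducible factors of f mod p form the cycle type of an element of G. Factoring f modulo the 33 such primes p <= 149 (skipping 2, 3, which divide the discriminant), each new pattern first appears at: mod 5: f = (x^3 + 3x + 3)(x^3 + x^2 + 1), pattern 3+3; mod 7: f = (x^6 + 6x^5 + 3x^4 + 6x^2 + 4), pattern 6; mod 17: f = (x + 5)(x + 14)(x^2 + 2x + 8)(x^2 + 2x + 15), pattern 2+2+1+1; mod 19: f = (x + 6)(x + 8)(x + 13)(x + 15)(x^2 + 2x + 6), pattern 2+1+1+1+1; mod 71: f = (x^2 + 2x + 4)(x^2 + 2x + 19)(x^2 + 2x + 39), pattern 2+2+2. No other pattern occurs in this range, so the set of observed cycle types is {3+3, 6, 2+2+1+1, 2+1+1+1+1, 2+2+2}. The candidates containing elements of all these cycle types are A_4 x C_2 (6T6) of order 24, S_4 x C_2 (6T11) of order 48, (S_3 x S_3) : C_2 (6T13) of order 72, S_6 (6T16) of order 720; the others are excluded. The observed types are precisely the cycle types that occur in A_4 x C_2 (6T6) (apart from the identity). Each of the other remaining candidates has further cycle types, and by the Chebotarev density theorem the matching factorization patterns would occur for a proportion of primes equal to their share of the group: S_4 x C_2 (6T11) additionally contains elements of type 4+2, 4+1+1 (12 of its 48 elements, about 25% of primes); (S_3 x S_3) : C_2 (6T13) additionally contains elements of type 4+2, 3+2+1, 3+1+1+1 (34 of its 72 elements, about 47% of primes); S_6 (6T16) additionally contains elements of type 5+1, 4+2, 4+1+1, 3+2+1, 3+1+1+1 (484 of its 720 elements, about 67% of primes). None of the 33 primes tested shows any such pattern (for each of these groups the chance of that is below 10^-4), which rules them out. Hence G = A_4 x C_2 (6T6), of order 24. The Galois group A_4 x C_2 (6T6) has order 24, so the splitting field has degree 24 over Q.

24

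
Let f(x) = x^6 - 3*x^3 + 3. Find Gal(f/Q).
The polynomial f is an irreducible sextic over Q, so G = Gal(f/Q) is one of the 16 transitive subgroups 6T1, ..., 6T16 of S_6. The discriminant of f is -177147, which is not a perfect square, so G is not contained in A_6. The transitive groups of degree 6 not contained in A_6 are: C_6 (6T1, order 6), S_3 (6T2, order 6), D_6 (6T3, order 12), C_3 x S_3 (6T5, order 18), A_4 x C_2 (6T6, order 24), S_4 (6T8, order 24), S_3 x S_3 (6T9, order 36), S_4 x C_2 (6T11, order 48), (S_3 x S_3) : C_2 (6T13, order 72), PGL(2,5) (6T14, order 120), S_6 (6T16, order 720). By Dedekind's theorem, for a prime p not dividing disc(f) the degrees of the irreducible factors of f mod p form the cycle type of an element of G. Factoring f modulo the 33 such primes p <= 139 (skipping 3, which divides the discriminant), each new pattern first appears at: mod 2: f = (x^6 + x^3 + 1), pattern 6; mod 7: f = (x + 1)(x + 2)(x + 4)(x^3 + 3), pattern 3+1+1+1; mod 17: f = (x^2 + x + 7)(x^2 + 4x + 7)(x^2 + 12x + 7), pattern 2+2+2; mod 19: f = (x^3 + 6)(x^3 + 10), pattern 3+3; mod 73: f = (x + 13)(x + 21)(x + 22)(x + 29)(x + 30)(x + 31), pattern 1+1+1+1+1+1. No other pattern occurs in this range, so the set of observed cycle types is {6, 3+1+1+1, 2+2+2, 3+3, 1+1+1+1+1+1}. The candidates containing elements of all these cycle types are C_3 x S_3 (6T5) of order 18, S_3 x S_3 (6T9) of order 36, (S_3 x S_3) : C_2 (6T13) of order 72, S_6 (6T16) of order 720; the others are excluded. The observed types are precisely the cycle types that occur in C_3 x S_3 (6T5). Each of the other remaining candidates has further cycle types, and by the Chebotarev density theorem the matching factorization patterns would occur for a proportion of primes equal to their share of the group: S_3 x S_3 (6T9) additionally contains elements of type 2+2+1+1 (9 of its 36 elements, about 25% of primes); (S_3 x S_3) : C_2 (6T13) additionally contains elements of type 4+2, 3+2+1, 2+2+1+1, 2+1+1+1+1 (45 of its 72 elements, about 62% of primes); S_6 (6T16) additionally contains elements of type 5+1, 4+2, 4+1+1, 3+2+1, 2+2+1+1, 2+1+1+1+1 (504 of its 720 elements, about 70% of primes). None of the 33 primes tested shows any such pattern (for each of these groups the chance of that is below 10^-4), which rules them out. Hence G = C_3 x S_3 (6T5), of order 18.

C_3 x S_3 (also written G18)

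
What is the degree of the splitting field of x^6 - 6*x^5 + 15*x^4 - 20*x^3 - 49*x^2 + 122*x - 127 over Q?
24

The degree of the splitting field over Q equals the order of the Galois group, so first determine the group. The polynomial f is an irreducible sextic over Q, so G = Gal(f/Q) is one of the 16 transitive subgroups 6T1, ..., 6T16 of S_6. The discriminant of f is 3603718079512576 = 60030976^2, a perfect square, so G is contained in A_6. The transitive groups of degree 6 contained in A_6 are: A_4 (6T4, order 12), S_4 (6T7, order 24), (C_3 x C_3) : C_4 (6T10, order 36), PSL(2,5) (6T12, order 60), A_6 (6T15, order 360). By Dedekind's theorem, for a prime p not dividing disc(f) the degrees of the irreducible factors of f mod p form the cycle type of an element of G. Factoring f modulo the 79 such primes p <= 419 (skipping 2, 229, which divide the discriminant), each new pattern first appears at: mod 3: f = (x^3 + x^2 + 2)(x^3 + 2x^2 + x + 1), pattern 3+3; mod 7: f = (x^2 + 5x + 3)(x^4 + 3x^3 + 4x^2 + 2), pattern 4+2; mod 23: f = (x + 4)(x + 17)(x^2 + 2)(x^2 + 19x + 6), pattern 2+2+1+1; mod 193: f = (x + 6)(x + 12)(x + 18)(x + 173)(x + 179)(x + 185), pattern 1+1+1+1+1+1. No other pattern occurs in this range, so the set of observed cycle types is {3+3, 4+2, 2+2+1+1, 1+1+1+1+1+1}. The candidates containing elements of all these cycle types are S_4 (6T7) of order 24, (C_3 x C_3) : C_4 (6T10) of order 36, A_6 (6T15) of order 360; the others are excluded. The observed types are precisely the cycle types that occur in S_4 (6T7). Each of the other remaining candidates has further cycle types, and by the Chebotarev density theorem the matching factorization patterns would occur for a proportion of primes equal to their share of the group: (C_3 x C_3) : C_4 (6T10) additionally contains elements of type 3+1+1+1 (4 of its 36 elements, about 11% of primes); A_6 (6T15) additionally contains elements of type 5+1, 3+1+1+1 (184 of its 360 elements, about 51% of primes). None of the 79 primes tested shows any such pattern (for each of these groups the chance of that is below 10^-4), which rules them out. Hence G = S_4 (6T7), of order 24. The Galois group S_4 (6T7) has order 24, so the splitting field has degree 24 over Q.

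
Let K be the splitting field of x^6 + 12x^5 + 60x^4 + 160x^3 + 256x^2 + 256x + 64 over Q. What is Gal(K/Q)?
The polynomial f is an irreducible sextic over Q, so G = Gal(f/Q) is one of the 16 transitive subgroups 6T1, ..., 6T16 of S_6. The discriminant of f is 66039417143296 = 8126464^2, a perfect square, so G is contained in A_6. The transitive groups of degree 6 contained in A_6 are: A_4 (6T4, order 12), S_4 (6T7, order 24), (C_3 x C_3) : C_4 (6T10, order 36), PSL(2,5) (6T12, order 60), A_6 (6T15, order 360). By Dedekind's theorem, for a prime p not dividing disc(f) the degrees of the irreducible factors of f mod p form the cycle type of an element of G. Factoring f modulo the 79 such primes p <= 419 (skipping 2, 31, which divide the discriminant), each new pattern first appears at: mod 3: f = (x^2 + x + 2)(x^4 + 2x^3 + 2x^2 + x + 2), pattern 4+2; mod 5: f = (x^3 + 3x^2 + 2x + 2)(x^3 + 4x^2 + x + 2), pattern 3+3; mod 11: f = (x + 7)(x + 8)(x^2 + x + 4)(x^2 + 7x + 5), pattern 2+2+1+1; mod 67: f = (x + 6)(x + 8)(x + 24)(x + 47)(x + 63)(x + 65), pattern 1+1+1+1+1+1. No other pattern occurs in this range, so the set of observed cycle types is {4+2, 3+3, 2+2+1+1, 1+1+1+1+1+1}. The candidates containing elements of all these cycle types are S_4 (6T7) of order 24, (C_3 x C_3) : C_4 (6T10) of order 36, A_6 (6T15) of order 360; the others are excluded. The observed types are precisely the cycle types that occur in S_4 (6T7). Each of the other remaining candidates has further cycle types, and by the Chebotarev density theorem the matching factorization patterns would occur for a proportion of primes equal to their share of the group: (C_3 x C_3) : C_4 (6T10) additionally contains elements of type 3+1+1+1 (4 of its 36 elements, about 11% of primes); A_6 (6T15) additionally contains elements of type 5+1, 3+1+1+1 (184 of its 360 elements, about 51% of primes). None of the 79 primes tested shows any such pattern (for each of these groups the chance of that is below 10^-4), which rules them out. Hence G = S_4 (6T7), of order 24.

S_4 (also written S4+)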